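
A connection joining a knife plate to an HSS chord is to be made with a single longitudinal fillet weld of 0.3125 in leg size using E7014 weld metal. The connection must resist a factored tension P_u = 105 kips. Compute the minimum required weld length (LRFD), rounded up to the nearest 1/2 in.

E70XX → F_EXX = 70 ksi.
Throat t_e = 0.707 × 0.3125 = 0.2209 in.
φr_n = 0.75 × 0.6 × 70 × 0.2209 = 6.96 kips/in.
L_req = P_u / φr_n = 105 / 6.96 = 15.09 in total.
Round up → use L = 15.5 in.

L = 15.5 in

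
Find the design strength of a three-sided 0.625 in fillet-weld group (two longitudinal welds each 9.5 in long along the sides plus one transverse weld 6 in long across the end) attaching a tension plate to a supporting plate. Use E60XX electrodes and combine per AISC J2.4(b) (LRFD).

φR_n ≈ 300 kips

E60XX → F_EXX = 60 ksi.
t_e = 0.707 × 0.625 = 0.4419 in.
R_nwl = 0.6 × 60 × 0.4419 × 19 = 302.2 kips (longitudinal, 2 welds).
R_nwt = 0.6 × 60 × 0.4419 × 6 = 95.44 kips (transverse, base value).
(i) R_nwl + R_nwt = 397.7 kips; (ii) 0.85 R_nwl + 1.5 R_nwt = 400.1 kips.
R_n = max = 400.1 kips [governs: (ii)]; φR_n = 300.1 kips.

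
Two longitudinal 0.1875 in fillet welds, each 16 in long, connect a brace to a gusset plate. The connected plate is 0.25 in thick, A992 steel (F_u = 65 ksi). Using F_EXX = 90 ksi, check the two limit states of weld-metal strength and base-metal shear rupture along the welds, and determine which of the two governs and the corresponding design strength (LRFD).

t_e = 0.707 × 0.1875 = 0.1326 in; L = 32 in.
Weld metal: φR_n = 0.75 × 0.6 × 90 × 0.1326 × 32 = 171.8 kip.
Base metal (shear rupture): φR_n = 0.75 × 0.6 × 65 × 0.25 × 32 = 234 kip.
Governing: weld metal.

φR_n ≈ 172 kip (weld metal governs)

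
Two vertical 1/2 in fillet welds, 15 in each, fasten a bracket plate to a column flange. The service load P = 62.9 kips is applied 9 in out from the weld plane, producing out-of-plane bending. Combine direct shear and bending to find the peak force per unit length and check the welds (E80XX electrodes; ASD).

E80XX → F_EXX = 80 ksi.
L_w = 2 × 15 = 30 in; section modulus (unit throat) S = 2 × L²/6 = 75 in².
Direct shear f_v = P/L_w = 62.9/30 = 2.097 kip/in.
Moment M = P × e = 62.9 × 9 = 566.1 kip·in; bending f_b = M/S = 7.548 kip/in.
f_max = √(f_v² + f_b²) = √(2.097² + 7.548²) = 7.834 kip/in.
r_n/Ω = (1/2.0) × 0.6 × 80 × (0.707 × 0.5) = 8.484 kip/in → adequate.

f_max ≈ 7.83 kip/in; adequate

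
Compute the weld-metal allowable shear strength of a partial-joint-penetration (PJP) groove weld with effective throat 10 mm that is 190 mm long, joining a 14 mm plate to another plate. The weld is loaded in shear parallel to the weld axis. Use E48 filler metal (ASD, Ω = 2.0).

R_n/Ω ≈ 274 kN

E48XX → F_EXX = 480 MPa.
Effective throat (given) t_e = 10 mm.
A_we = 10 × 190 = 1900 mm².
F_nw = 0.6 F_EXX = 288 MPa.
R_n/Ω = (288 × 1900) / 2.0 × 10⁻³ = 273.6 kN.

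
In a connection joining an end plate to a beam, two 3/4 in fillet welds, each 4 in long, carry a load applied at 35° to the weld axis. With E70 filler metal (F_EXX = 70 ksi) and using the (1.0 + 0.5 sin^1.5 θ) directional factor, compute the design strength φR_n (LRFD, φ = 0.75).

t_e = 0.707 × 0.75 = 0.5302 in; A_we = 0.5302 × 8 = 4.242 in².
Directional factor: 1.0 + 0.5 sin^1.5(35°) = 1.217.
F_nw = 0.6 × 70 × 1.217 = 51.12 ksi.
φR_n = 0.75 × 51.12 × 4.242 = 162.6 kip.

φR_n ≈ 163 kip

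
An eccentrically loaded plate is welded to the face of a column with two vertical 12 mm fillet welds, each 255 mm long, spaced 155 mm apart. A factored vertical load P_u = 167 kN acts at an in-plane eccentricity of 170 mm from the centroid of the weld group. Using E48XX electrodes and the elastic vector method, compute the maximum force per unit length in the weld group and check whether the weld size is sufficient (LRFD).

E48XX → F_EXX = 480 MPa.
Total weld length L_w = 510 mm. Treat welds as unit-width lines.
Polar moment about centroid: J = 2[d³/12 + d(b/2)²] = 2[255³/12 + 255×77.5²] = 5827000 mm³.
Direct shear f_v = P/L_w = 167×10³ / 510 = 327.5 N/mm (vertical).
Torsion M = P·e = 167×10³ × 170 = 28390000 N·mm.
Critical point at (x, y) = (77.5, 127.5) from centroid. f_tx = M·y/J = 621.2 N/mm; f_ty = M·x/J = 377.6 N/mm.
Resultant f_max = √[f_tx² + (f_v + f_ty)²] = √[621.2² + (327.5 + 377.6)²] = 939.7 N/mm.
Capacity per unit length: φr_n = 0.75 × 0.6 × 480 × (0.707 × 12) = 1833 N/mm.
939.7 ≤ 1833 → adequate.

f_max ≈ 940 N/mm; adequate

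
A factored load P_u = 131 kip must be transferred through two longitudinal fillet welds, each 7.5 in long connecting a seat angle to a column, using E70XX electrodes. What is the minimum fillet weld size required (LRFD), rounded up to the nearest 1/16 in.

E70XX → F_EXX = 70 ksi.
Total weld length L = 15 in.
Required throat t_e = P_u / (φ × 0.6 F_EXX × L) = 131 / (0.75 × 0.6 × 70 × 15) = 0.2772 in.
Required leg w = t_e / 0.707 = 0.3921 in → use 7/16 in.

w = 7/16 in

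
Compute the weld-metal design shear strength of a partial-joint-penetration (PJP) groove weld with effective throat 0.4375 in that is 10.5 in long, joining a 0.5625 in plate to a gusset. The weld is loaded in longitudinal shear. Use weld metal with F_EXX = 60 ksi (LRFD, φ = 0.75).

Effective throat (given) t_e = 0.4375 in.
A_we = 0.4375 × 10.5 = 4.594 in².
F_nw = 0.6 F_EXX = 36 ksi.
φR_n = 0.75 × 36 × 4.594 = 124 kips.

φR_n ≈ 124 kips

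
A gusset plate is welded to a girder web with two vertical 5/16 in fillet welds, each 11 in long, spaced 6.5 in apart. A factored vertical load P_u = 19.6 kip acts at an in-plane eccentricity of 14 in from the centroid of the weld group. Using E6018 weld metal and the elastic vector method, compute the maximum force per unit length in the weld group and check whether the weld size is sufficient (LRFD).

f_max ≈ 4.38 kip/in; adequate

E60XX → F_EXX = 60 ksi.
Total weld length L_w = 22 in. Treat welds as unit-width lines.
Polar moment about centroid: J = 2[d³/12 + d(b/2)²] = 2[11³/12 + 11×3.25²] = 454.2 in³.
Direct shear f_v = P/L_w = 19.6 / 22 = 0.8909 kip/in (vertical).
Torsion M = P·e = 19.6 × 14 = 274.4 kip·in.
Critical point at (x, y) = (3.25, 5.5) from centroid. f_tx = M·y/J = 3.323 kip/in; f_ty = M·x/J = 1.963 kip/in.
Resultant f_max = √[f_tx² + (f_v + f_ty)²] = √[3.323² + (0.8909 + 1.963)²] = 4.38 kip/in.
Capacity per unit length: φr_n = 0.75 × 0.6 × 60 × (0.707 × 0.3125) = 5.965 kip/in.
4.38 ≤ 5.965 → adequate.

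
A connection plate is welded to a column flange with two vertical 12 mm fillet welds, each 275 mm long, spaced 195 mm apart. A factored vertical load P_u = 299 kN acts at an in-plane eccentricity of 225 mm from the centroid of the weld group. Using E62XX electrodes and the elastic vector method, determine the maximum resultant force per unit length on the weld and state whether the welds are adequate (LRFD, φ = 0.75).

f_max ≈ 1680 N/mm; adequate

E62XX → F_EXX = 620 MPa.
Total weld length L_w = 550 mm. Treat welds as unit-width lines.
Polar moment about centroid: J = 2[d³/12 + d(b/2)²] = 2[275³/12 + 275×97.5²] = 8695000 mm³.
Direct shear f_v = P/L_w = 299×10³ / 550 = 543.6 N/mm (vertical).
Torsion M = P·e = 299×10³ × 225 = 67275000 N·mm.
Critical point at (x, y) = (97.5, 137.5) from centroid. f_tx = M·y/J = 1064 N/mm; f_ty = M·x/J = 754.4 N/mm.
Resultant f_max = √[f_tx² + (f_v + f_ty)²] = √[1064² + (543.6 + 754.4)²] = 1678 N/mm.
Capacity per unit length: φr_n = 0.75 × 0.6 × 620 × (0.707 × 12) = 2367 N/mm.
1678 ≤ 2367 → adequate.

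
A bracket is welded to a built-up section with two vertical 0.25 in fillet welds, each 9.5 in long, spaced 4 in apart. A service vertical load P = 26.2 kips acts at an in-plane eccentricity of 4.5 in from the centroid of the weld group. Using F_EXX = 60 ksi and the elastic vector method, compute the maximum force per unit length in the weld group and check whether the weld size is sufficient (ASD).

f_max ≈ 3.55 kip/in; NOT adequate

Total weld length L_w = 19 in. Treat welds as unit-width lines.
Polar moment about centroid: J = 2[d³/12 + d(b/2)²] = 2[9.5³/12 + 9.5×2²] = 218.9 in³.
Direct shear f_v = P/L_w = 26.2 / 19 = 1.379 kip/in (vertical).
Torsion M = P·e = 26.2 × 4.5 = 117.9 kip·in.
Critical point at (x, y) = (2, 4.75) from centroid. f_tx = M·y/J = 2.558 kip/in; f_ty = M·x/J = 1.077 kip/in.
Resultant f_max = √[f_tx² + (f_v + f_ty)²] = √[2.558² + (1.379 + 1.077)²] = 3.547 kip/in.
Capacity per unit length: r_n/Ω = (1/2.0) × 0.6 × 60 × (0.707 × 0.25) = 3.181 kip/in.
3.547 > 3.181 → NOT adequate.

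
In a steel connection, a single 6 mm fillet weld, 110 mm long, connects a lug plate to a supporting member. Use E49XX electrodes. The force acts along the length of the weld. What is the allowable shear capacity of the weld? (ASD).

R_n/Ω ≈ 68.6 kN

E49XX → F_EXX = 490 MPa.
Effective throat t_e = 0.707 × 6 = 4.242 mm.
Total length L = 110 mm; A_we = 4.242 × 110 = 466.6 mm².
F_nw = 0.6 F_EXX = 0.6 × 490 = 294 MPa.
R_n = 294 × 466.6 × 10⁻³ = 137.2 kN; R_n/Ω = 137.2/2.0 = 68.59 kN.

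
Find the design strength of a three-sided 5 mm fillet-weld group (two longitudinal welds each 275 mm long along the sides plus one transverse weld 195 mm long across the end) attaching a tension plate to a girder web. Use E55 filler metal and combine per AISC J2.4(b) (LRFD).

φR_n ≈ 665 kN

E55XX → F_EXX = 550 MPa.
t_e = 0.707 × 5 = 3.535 mm.
R_nwl = 0.6 × 550 × 3.535 × 550 × 10⁻³ = 641.6 kN (longitudinal, 2 welds).
R_nwt = 0.6 × 550 × 3.535 × 195 × 10⁻³ = 227.5 kN (transverse, base value).
(i) R_nwl + R_nwt = 869.1 kN; (ii) 0.85 R_nwl + 1.5 R_nwt = 886.6 kN.
R_n = max = 886.6 kN [governs: (ii)]; φR_n = 664.9 kN.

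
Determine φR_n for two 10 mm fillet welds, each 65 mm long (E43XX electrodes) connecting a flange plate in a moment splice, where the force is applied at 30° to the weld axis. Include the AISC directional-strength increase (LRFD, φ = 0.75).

E43XX → F_EXX = 430 MPa.
t_e = 0.707 × 10 = 7.07 mm; A_we = 7.07 × 130 = 919.1 mm².
Directional factor: 1.0 + 0.5 sin^1.5(30°) = 1.177.
F_nw = 0.6 × 430 × 1.177 = 303.6 MPa.
φR_n = 0.75 × 303.6 × 919.1 × 10⁻³ = 209.3 kN.

φR_n ≈ 209 kN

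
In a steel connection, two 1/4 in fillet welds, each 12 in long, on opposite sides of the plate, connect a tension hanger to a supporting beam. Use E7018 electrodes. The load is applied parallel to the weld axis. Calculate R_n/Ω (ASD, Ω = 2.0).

R_n/Ω ≈ 89.1 kip

E70XX → F_EXX = 70 ksi.
Effective throat t_e = 0.707 × 0.25 = 0.1767 in.
Total length L = 24 in; A_we = 0.1767 × 24 = 4.242 in².
F_nw = 0.6 F_EXX = 0.6 × 70 = 42 ksi.
R_n = 42 × 4.242 = 178.2 kip; R_n/Ω = 178.2/2.0 = 89.08 kip.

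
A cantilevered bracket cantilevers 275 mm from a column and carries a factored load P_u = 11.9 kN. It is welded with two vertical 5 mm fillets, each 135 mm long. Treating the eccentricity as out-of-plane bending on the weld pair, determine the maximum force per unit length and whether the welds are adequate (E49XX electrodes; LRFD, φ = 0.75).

f_max ≈ 540 N/mm; adequate

E49XX → F_EXX = 490 MPa.
L_w = 2 × 135 = 270 mm; section modulus (unit throat) S = 2 × L²/6 = 6075 mm².
Direct shear f_v = P/L_w = 11.9×10³/270 = 44.07 N/mm.
Moment M = P × e = 11.9×10³ × 275 = 3272500 N·mm; bending f_b = M/S = 538.7 N/mm.
f_max = √(f_v² + f_b²) = √(44.07² + 538.7²) = 540.5 N/mm.
φr_n = 0.75 × 0.6 × 490 × (0.707 × 5) = 779.5 N/mm → adequate.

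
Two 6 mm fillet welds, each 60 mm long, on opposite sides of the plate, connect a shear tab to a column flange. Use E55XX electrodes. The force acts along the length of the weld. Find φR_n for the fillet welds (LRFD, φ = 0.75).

φR_n ≈ 126 kN

E55XX → F_EXX = 550 MPa.
Effective throat t_e = 0.707 × 6 = 4.242 mm.
Total length L = 120 mm; A_we = 4.242 × 120 = 509 mm².
F_nw = 0.6 F_EXX = 0.6 × 550 = 330 MPa.
φR_n = 0.75 × 330 × 509 × 10⁻³ = 126 kN.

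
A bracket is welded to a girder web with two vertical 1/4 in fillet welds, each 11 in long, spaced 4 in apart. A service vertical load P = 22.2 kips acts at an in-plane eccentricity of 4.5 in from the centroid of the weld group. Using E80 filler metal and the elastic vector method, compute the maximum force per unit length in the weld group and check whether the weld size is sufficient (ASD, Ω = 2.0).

f_max ≈ 2.42 kip/in; adequate

E80XX → F_EXX = 80 ksi.
Total weld length L_w = 22 in. Treat welds as unit-width lines.
Polar moment about centroid: J = 2[d³/12 + d(b/2)²] = 2[11³/12 + 11×2²] = 309.8 in³.
Direct shear f_v = P/L_w = 22.2 / 22 = 1.009 kip/in (vertical).
Torsion M = P·e = 22.2 × 4.5 = 99.9 kip·in.
Critical point at (x, y) = (2, 5.5) from centroid. f_tx = M·y/J = 1.773 kip/in; f_ty = M·x/J = 0.6449 kip/in.
Resultant f_max = √[f_tx² + (f_v + f_ty)²] = √[1.773² + (1.009 + 0.6449)²] = 2.425 kip/in.
Capacity per unit length: r_n/Ω = (1/2.0) × 0.6 × 80 × (0.707 × 0.25) = 4.242 kip/in.
2.425 ≤ 4.242 → adequate.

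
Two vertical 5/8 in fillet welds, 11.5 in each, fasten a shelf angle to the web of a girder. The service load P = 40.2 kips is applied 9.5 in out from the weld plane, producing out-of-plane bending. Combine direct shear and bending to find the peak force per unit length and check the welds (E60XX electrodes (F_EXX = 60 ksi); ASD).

L_w = 2 × 11.5 = 23 in; section modulus (unit throat) S = 2 × L²/6 = 44.08 in².
Direct shear f_v = P/L_w = 40.2/23 = 1.748 kip/in.
Moment M = P × e = 40.2 × 9.5 = 381.9 kip·in; bending f_b = M/S = 8.663 kip/in.
f_max = √(f_v² + f_b²) = √(1.748² + 8.663²) = 8.838 kip/in.
r_n/Ω = (1/2.0) × 0.6 × 60 × (0.707 × 0.625) = 7.954 kip/in → NOT adequate.

f_max ≈ 8.84 kip/in; NOT adequate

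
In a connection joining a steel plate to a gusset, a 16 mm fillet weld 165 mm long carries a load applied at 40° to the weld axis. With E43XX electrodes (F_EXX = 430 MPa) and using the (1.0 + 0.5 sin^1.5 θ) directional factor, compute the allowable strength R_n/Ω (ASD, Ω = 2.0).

t_e = 0.707 × 16 = 11.31 mm; A_we = 11.31 × 165 = 1866 mm².
Directional factor: 1.0 + 0.5 sin^1.5(40°) = 1.258.
F_nw = 0.6 × 430 × 1.258 = 324.5 MPa.
R_n/Ω = (324.5 × 1866) / 2.0 × 10⁻³ = 302.8 kN.

R_n/Ω ≈ 303 kN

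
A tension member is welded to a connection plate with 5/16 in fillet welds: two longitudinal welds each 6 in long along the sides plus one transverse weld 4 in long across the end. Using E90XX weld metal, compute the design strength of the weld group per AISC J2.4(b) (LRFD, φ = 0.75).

φR_n ≈ 145 kip

E90XX → F_EXX = 90 ksi.
t_e = 0.707 × 0.3125 = 0.2209 in.
R_nwl = 0.6 × 90 × 0.2209 × 12 = 143.2 kip (longitudinal, 2 welds).
R_nwt = 0.6 × 90 × 0.2209 × 4 = 47.72 kip (transverse, base value).
(i) R_nwl + R_nwt = 190.9 kip; (ii) 0.85 R_nwl + 1.5 R_nwt = 193.3 kip.
R_n = max = 193.3 kip [governs: (ii)]; φR_n = 145 kip.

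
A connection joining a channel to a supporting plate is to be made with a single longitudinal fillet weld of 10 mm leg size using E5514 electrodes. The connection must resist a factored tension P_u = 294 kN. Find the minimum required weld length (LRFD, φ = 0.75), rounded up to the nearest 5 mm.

L = 170 mm

E55XX → F_EXX = 550 MPa.
Throat t_e = 0.707 × 10 = 7.07 mm.
φr_n = 0.75 × 0.6 × 550 × 7.07 × 10⁻³ = 1.75 kN/mm.
L_req = P_u / φr_n = 294 / 1.75 = 168 mm total.
Round up → use L = 170 mm.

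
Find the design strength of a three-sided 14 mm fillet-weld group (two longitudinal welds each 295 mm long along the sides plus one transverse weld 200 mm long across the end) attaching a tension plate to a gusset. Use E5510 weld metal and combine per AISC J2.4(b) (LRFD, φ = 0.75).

E55XX → F_EXX = 550 MPa.
t_e = 0.707 × 14 = 9.898 mm.
R_nwl = 0.6 × 550 × 9.898 × 590 × 10⁻³ = 1927 kN (longitudinal, 2 welds).
R_nwt = 0.6 × 550 × 9.898 × 200 × 10⁻³ = 653.3 kN (transverse, base value).
(i) R_nwl + R_nwt = 2580 kN; (ii) 0.85 R_nwl + 1.5 R_nwt = 2618 kN.
R_n = max = 2618 kN [governs: (ii)]; φR_n = 1963 kN.

φR_n ≈ 1960 kN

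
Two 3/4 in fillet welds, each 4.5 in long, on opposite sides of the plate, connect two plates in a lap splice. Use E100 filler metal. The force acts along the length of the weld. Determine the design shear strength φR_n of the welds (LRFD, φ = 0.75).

E100XX → F_EXX = 100 ksi.
Effective throat t_e = 0.707 × 0.75 = 0.5302 in.
Total length L = 9 in; A_we = 0.5302 × 9 = 4.772 in².
F_nw = 0.6 F_EXX = 0.6 × 100 = 60 ksi.
φR_n = 0.75 × 60 × 4.772 = 214.8 kips.

φR_n ≈ 215 kips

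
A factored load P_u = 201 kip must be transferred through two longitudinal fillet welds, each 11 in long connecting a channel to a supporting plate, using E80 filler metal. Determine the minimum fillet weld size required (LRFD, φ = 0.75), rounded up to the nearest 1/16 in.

E80XX → F_EXX = 80 ksi.
Total weld length L = 22 in.
Required throat t_e = P_u / (φ × 0.6 F_EXX × L) = 201 / (0.75 × 0.6 × 80 × 22) = 0.2538 in.
Required leg w = t_e / 0.707 = 0.359 in → use 3/8 in.

w = 3/8 in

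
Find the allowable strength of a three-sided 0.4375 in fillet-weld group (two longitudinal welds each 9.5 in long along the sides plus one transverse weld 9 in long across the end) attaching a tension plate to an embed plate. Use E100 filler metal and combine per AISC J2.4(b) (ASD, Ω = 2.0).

R_n/Ω ≈ 275 kip

E100XX → F_EXX = 100 ksi.
t_e = 0.707 × 0.4375 = 0.3093 in.
R_nwl = 0.6 × 100 × 0.3093 × 19 = 352.6 kip (longitudinal, 2 welds).
R_nwt = 0.6 × 100 × 0.3093 × 9 = 167 kip (transverse, base value).
(i) R_nwl + R_nwt = 519.6 kip; (ii) 0.85 R_nwl + 1.5 R_nwt = 550.3 kip.
R_n = max = 550.3 kip [governs: (ii)]; R_n/Ω = 275.1 kip.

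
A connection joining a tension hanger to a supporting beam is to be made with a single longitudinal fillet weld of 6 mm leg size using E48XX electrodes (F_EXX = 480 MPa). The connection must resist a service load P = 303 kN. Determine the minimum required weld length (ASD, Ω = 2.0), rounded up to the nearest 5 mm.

Throat t_e = 0.707 × 6 = 4.242 mm.
r_n/Ω = (0.6 × 480 × 4.242) / 2.0 = 610.8 N/mm = 0.6108 kN/mm.
L_req = P / (r_n/Ω) = 303 / 0.6108 = 496 mm total.
Round up → use L = 500 mm.

L = 500 mm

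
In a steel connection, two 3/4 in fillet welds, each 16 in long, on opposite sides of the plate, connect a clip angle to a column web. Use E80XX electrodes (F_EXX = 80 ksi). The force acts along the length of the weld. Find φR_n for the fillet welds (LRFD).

φR_n ≈ 611 kips

Effective throat t_e = 0.707 × 0.75 = 0.5302 in.
Total length L = 32 in; A_we = 0.5302 × 32 = 16.97 in².
F_nw = 0.6 F_EXX = 0.6 × 80 = 48 ksi.
φR_n = 0.75 × 48 × 16.97 = 610.8 kips.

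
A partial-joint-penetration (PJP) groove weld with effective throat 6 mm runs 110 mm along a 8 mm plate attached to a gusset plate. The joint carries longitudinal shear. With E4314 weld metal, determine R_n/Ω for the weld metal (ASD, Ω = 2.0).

R_n/Ω ≈ 85.1 kN

E43XX → F_EXX = 430 MPa.
Effective throat (given) t_e = 6 mm.
A_we = 6 × 110 = 660 mm².
F_nw = 0.6 F_EXX = 258 MPa.
R_n/Ω = (258 × 660) / 2.0 × 10⁻³ = 85.14 kN.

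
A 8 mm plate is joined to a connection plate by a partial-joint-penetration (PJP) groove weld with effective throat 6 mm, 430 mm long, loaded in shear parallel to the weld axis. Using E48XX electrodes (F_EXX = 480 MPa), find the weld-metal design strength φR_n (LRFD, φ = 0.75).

φR_n ≈ 557 kN

Effective throat (given) t_e = 6 mm.
A_we = 6 × 430 = 2580 mm².
F_nw = 0.6 F_EXX = 288 MPa.
φR_n = 0.75 × 288 × 2580 × 10⁻³ = 557.3 kN.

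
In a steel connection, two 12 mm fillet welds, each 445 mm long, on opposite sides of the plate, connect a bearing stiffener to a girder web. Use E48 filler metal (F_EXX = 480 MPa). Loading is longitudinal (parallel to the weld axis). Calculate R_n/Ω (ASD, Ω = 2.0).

R_n/Ω ≈ 1090 kN

Effective throat t_e = 0.707 × 12 = 8.484 mm.
Total length L = 890 mm; A_we = 8.484 × 890 = 7551 mm².
F_nw = 0.6 F_EXX = 0.6 × 480 = 288 MPa.
R_n = 288 × 7551 × 10⁻³ = 2175 kN; R_n/Ω = 2175/2.0 = 1087 kN.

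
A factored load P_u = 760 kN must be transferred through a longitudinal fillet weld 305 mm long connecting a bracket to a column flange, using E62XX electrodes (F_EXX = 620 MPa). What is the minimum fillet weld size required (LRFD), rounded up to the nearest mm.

Total weld length L = 305 mm.
Required throat t_e = P_u / (φ × 0.6 F_EXX × L) = 760 / (0.75 × 0.6 × 620 × 305 × 10⁻³) = 8.931 mm.
Required leg w = t_e / 0.707 = 12.63 mm → use 13 mm.

w = 13 mm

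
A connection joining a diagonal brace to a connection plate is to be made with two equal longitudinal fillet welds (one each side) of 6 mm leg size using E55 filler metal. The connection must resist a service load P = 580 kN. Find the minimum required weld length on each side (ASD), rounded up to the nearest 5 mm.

L = 415 mm on each side

E55XX → F_EXX = 550 MPa.
Throat t_e = 0.707 × 6 = 4.242 mm.
r_n/Ω = (0.6 × 550 × 4.242) / 2.0 = 699.9 N/mm = 0.6999 kN/mm.
L_req = P / (r_n/Ω) = 580 / 0.6999 = 828.7 mm total.
Per side: 828.7 / 2 = 414.3 mm.
Round up → use L = 415 mm on each side.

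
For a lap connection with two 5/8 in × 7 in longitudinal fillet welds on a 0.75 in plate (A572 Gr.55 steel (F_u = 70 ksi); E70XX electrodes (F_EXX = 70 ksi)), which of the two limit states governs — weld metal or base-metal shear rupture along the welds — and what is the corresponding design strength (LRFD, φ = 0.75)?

t_e = 0.707 × 0.625 = 0.4419 in; L = 14 in.
Weld metal: φR_n = 0.75 × 0.6 × 70 × 0.4419 × 14 = 194.9 kips.
Base metal (shear rupture): φR_n = 0.75 × 0.6 × 70 × 0.75 × 14 = 330.8 kips.
Governing: weld metal.

φR_n ≈ 195 kips (weld metal governs)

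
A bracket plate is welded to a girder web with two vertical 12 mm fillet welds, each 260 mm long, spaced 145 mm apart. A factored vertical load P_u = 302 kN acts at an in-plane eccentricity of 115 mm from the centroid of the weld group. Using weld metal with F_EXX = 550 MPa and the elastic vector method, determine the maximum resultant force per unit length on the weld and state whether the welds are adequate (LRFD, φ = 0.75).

Total weld length L_w = 520 mm. Treat welds as unit-width lines.
Polar moment about centroid: J = 2[d³/12 + d(b/2)²] = 2[260³/12 + 260×72.5²] = 5663000 mm³.
Direct shear f_v = P/L_w = 302×10³ / 520 = 580.8 N/mm (vertical).
Torsion M = P·e = 302×10³ × 115 = 34730000 N·mm.
Critical point at (x, y) = (72.5, 130) from centroid. f_tx = M·y/J = 797.3 N/mm; f_ty = M·x/J = 444.7 N/mm.
Resultant f_max = √[f_tx² + (f_v + f_ty)²] = √[797.3² + (580.8 + 444.7)²] = 1299 N/mm.
Capacity per unit length: φr_n = 0.75 × 0.6 × 550 × (0.707 × 12) = 2100 N/mm.
1299 ≤ 2100 → adequate.

f_max ≈ 1300 N/mm; adequate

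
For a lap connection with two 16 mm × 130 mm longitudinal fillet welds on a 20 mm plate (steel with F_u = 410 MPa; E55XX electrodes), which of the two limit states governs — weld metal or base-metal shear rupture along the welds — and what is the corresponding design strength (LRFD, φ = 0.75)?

φR_n ≈ 728 kN (weld metal governs)

E55XX → F_EXX = 550 MPa.
t_e = 0.707 × 16 = 11.31 mm; L = 260 mm.
Weld metal: φR_n = 0.75 × 0.6 × 550 × 11.31 × 260 × 10⁻³ = 727.9 kN.
Base metal (shear rupture): φR_n = 0.75 × 0.6 × 410 × 20 × 260 × 10⁻³ = 959.4 kN.
Governing: weld metal.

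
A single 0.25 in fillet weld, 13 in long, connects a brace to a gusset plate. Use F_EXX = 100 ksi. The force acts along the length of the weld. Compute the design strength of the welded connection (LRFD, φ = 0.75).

Effective throat t_e = 0.707 × 0.25 = 0.1767 in.
Total length L = 13 in; A_we = 0.1767 × 13 = 2.298 in².
F_nw = 0.6 F_EXX = 0.6 × 100 = 60 ksi.
φR_n = 0.75 × 60 × 2.298 = 103.4 kips.

φR_n ≈ 103 kips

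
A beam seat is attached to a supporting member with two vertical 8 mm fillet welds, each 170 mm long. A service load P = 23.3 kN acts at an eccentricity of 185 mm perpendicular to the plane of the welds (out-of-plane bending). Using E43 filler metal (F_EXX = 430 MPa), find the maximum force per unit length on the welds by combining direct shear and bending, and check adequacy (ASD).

f_max ≈ 453 N/mm; adequate

L_w = 2 × 170 = 340 mm; section modulus (unit throat) S = 2 × L²/6 = 9633 mm².
Direct shear f_v = P/L_w = 23.3×10³/340 = 68.53 N/mm.
Moment M = P × e = 23.3×10³ × 185 = 4310500 N·mm; bending f_b = M/S = 447.5 N/mm.
f_max = √(f_v² + f_b²) = √(68.53² + 447.5²) = 452.7 N/mm.
r_n/Ω = (1/2.0) × 0.6 × 430 × (0.707 × 8) = 729.6 N/mm → adequate.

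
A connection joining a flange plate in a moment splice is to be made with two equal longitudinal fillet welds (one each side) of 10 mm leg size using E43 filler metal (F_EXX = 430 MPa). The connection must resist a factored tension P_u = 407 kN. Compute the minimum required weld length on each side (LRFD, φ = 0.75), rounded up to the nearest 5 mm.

L = 150 mm on each side

Throat t_e = 0.707 × 10 = 7.07 mm.
φr_n = 0.75 × 0.6 × 430 × 7.07 × 10⁻³ = 1.368 kN/mm.
L_req = P_u / φr_n = 407 / 1.368 = 297.5 mm total.
Per side: 297.5 / 2 = 148.8 mm.
Round up → use L = 150 mm on each side.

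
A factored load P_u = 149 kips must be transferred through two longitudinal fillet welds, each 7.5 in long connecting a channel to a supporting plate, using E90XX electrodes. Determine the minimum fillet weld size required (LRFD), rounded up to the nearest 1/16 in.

E90XX → F_EXX = 90 ksi.
Total weld length L = 15 in.
Required throat t_e = P_u / (φ × 0.6 F_EXX × L) = 149 / (0.75 × 0.6 × 90 × 15) = 0.2453 in.
Required leg w = t_e / 0.707 = 0.3469 in → use 3/8 in.

w = 3/8 in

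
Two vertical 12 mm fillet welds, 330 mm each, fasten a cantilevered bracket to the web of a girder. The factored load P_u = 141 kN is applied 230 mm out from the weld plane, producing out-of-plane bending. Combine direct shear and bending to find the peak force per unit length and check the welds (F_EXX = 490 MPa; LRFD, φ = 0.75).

f_max ≈ 919 N/mm; adequate

L_w = 2 × 330 = 660 mm; section modulus (unit throat) S = 2 × L²/6 = 36300 mm².
Direct shear f_v = P/L_w = 141×10³/660 = 213.6 N/mm.
Moment M = P × e = 141×10³ × 230 = 32430000 N·mm; bending f_b = M/S = 893.4 N/mm.
f_max = √(f_v² + f_b²) = √(213.6² + 893.4²) = 918.6 N/mm.
φr_n = 0.75 × 0.6 × 490 × (0.707 × 12) = 1871 N/mm → adequate.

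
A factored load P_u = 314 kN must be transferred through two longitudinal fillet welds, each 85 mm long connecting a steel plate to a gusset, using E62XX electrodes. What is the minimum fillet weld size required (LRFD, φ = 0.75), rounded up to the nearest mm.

E62XX → F_EXX = 620 MPa.
Total weld length L = 170 mm.
Required throat t_e = P_u / (φ × 0.6 F_EXX × L) = 314 / (0.75 × 0.6 × 620 × 170 × 10⁻³) = 6.62 mm.
Required leg w = t_e / 0.707 = 9.364 mm → use 10 mm.

w = 10 mm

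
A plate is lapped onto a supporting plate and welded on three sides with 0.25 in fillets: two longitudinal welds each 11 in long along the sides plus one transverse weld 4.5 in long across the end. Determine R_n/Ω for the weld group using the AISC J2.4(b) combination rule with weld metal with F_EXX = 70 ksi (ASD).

R_n/Ω ≈ 98.4 kips

t_e = 0.707 × 0.25 = 0.1767 in.
R_nwl = 0.6 × 70 × 0.1767 × 22 = 163.3 kips (longitudinal, 2 welds).
R_nwt = 0.6 × 70 × 0.1767 × 4.5 = 33.41 kips (transverse, base value).
(i) R_nwl + R_nwt = 196.7 kips; (ii) 0.85 R_nwl + 1.5 R_nwt = 188.9 kips.
R_n = max = 196.7 kips [governs: (i)]; R_n/Ω = 98.36 kips.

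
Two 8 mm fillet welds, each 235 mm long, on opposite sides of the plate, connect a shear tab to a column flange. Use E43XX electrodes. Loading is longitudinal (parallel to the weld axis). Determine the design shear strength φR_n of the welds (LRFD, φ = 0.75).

φR_n ≈ 514 kN

E43XX → F_EXX = 430 MPa.
Effective throat t_e = 0.707 × 8 = 5.656 mm.
Total length L = 470 mm; A_we = 5.656 × 470 = 2658 mm².
F_nw = 0.6 F_EXX = 0.6 × 430 = 258 MPa.
φR_n = 0.75 × 258 × 2658 × 10⁻³ = 514.4 kN.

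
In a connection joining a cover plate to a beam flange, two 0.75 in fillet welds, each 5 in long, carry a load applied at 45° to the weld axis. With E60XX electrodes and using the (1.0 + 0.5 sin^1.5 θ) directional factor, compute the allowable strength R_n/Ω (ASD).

E60XX → F_EXX = 60 ksi.
t_e = 0.707 × 0.75 = 0.5302 in; A_we = 0.5302 × 10 = 5.303 in².
Directional factor: 1.0 + 0.5 sin^1.5(45°) = 1.297.
F_nw = 0.6 × 60 × 1.297 = 46.7 ksi.
R_n/Ω = (46.7 × 5.303) / 2.0 = 123.8 kips.

R_n/Ω ≈ 124 kips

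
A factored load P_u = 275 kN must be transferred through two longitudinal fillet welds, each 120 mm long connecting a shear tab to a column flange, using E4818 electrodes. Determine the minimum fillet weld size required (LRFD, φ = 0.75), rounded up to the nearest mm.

E48XX → F_EXX = 480 MPa.
Total weld length L = 240 mm.
Required throat t_e = P_u / (φ × 0.6 F_EXX × L) = 275 / (0.75 × 0.6 × 480 × 240 × 10⁻³) = 5.305 mm.
Required leg w = t_e / 0.707 = 7.503 mm → use 8 mm.

w = 8 mm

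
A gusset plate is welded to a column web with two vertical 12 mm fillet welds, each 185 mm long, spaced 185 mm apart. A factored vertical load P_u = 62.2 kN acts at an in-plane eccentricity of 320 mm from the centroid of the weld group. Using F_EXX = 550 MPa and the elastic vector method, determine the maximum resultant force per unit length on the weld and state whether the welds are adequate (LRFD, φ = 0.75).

f_max ≈ 745 N/mm; adequate

Total weld length L_w = 370 mm. Treat welds as unit-width lines.
Polar moment about centroid: J = 2[d³/12 + d(b/2)²] = 2[185³/12 + 185×92.5²] = 4221000 mm³.
Direct shear f_v = P/L_w = 62.2×10³ / 370 = 168.1 N/mm (vertical).
Torsion M = P·e = 62.2×10³ × 320 = 19904000 N·mm.
Critical point at (x, y) = (92.5, 92.5) from centroid. f_tx = M·y/J = 436.2 N/mm; f_ty = M·x/J = 436.2 N/mm.
Resultant f_max = √[f_tx² + (f_v + f_ty)²] = √[436.2² + (168.1 + 436.2)²] = 745.3 N/mm.
Capacity per unit length: φr_n = 0.75 × 0.6 × 550 × (0.707 × 12) = 2100 N/mm.
745.3 ≤ 2100 → adequate.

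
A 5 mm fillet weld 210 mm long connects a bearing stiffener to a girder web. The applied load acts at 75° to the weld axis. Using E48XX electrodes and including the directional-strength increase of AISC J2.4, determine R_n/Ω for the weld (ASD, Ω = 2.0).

R_n/Ω ≈ 158 kN

E48XX → F_EXX = 480 MPa.
t_e = 0.707 × 5 = 3.535 mm; A_we = 3.535 × 210 = 742.3 mm².
Directional factor: 1.0 + 0.5 sin^1.5(75°) = 1.475.
F_nw = 0.6 × 480 × 1.475 = 424.7 MPa.
R_n/Ω = (424.7 × 742.3) / 2.0 × 10⁻³ = 157.6 kN.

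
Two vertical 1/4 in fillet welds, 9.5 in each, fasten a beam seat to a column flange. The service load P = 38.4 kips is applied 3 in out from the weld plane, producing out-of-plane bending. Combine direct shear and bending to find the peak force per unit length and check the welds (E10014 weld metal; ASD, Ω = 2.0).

E100XX → F_EXX = 100 ksi.
L_w = 2 × 9.5 = 19 in; section modulus (unit throat) S = 2 × L²/6 = 30.08 in².
Direct shear f_v = P/L_w = 38.4/19 = 2.021 kip/in.
Moment M = P × e = 38.4 × 3 = 115.2 kip·in; bending f_b = M/S = 3.829 kip/in.
f_max = √(f_v² + f_b²) = √(2.021² + 3.829²) = 4.33 kip/in.
r_n/Ω = (1/2.0) × 0.6 × 100 × (0.707 × 0.25) = 5.302 kip/in → adequate.

f_max ≈ 4.33 kip/in; adequate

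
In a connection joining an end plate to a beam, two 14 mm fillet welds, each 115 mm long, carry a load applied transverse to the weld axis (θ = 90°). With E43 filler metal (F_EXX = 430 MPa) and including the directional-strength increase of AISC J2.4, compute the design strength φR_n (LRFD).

φR_n ≈ 661 kN

t_e = 0.707 × 14 = 9.898 mm; A_we = 9.898 × 230 = 2277 mm².
Directional factor: 1.0 + 0.5 sin^1.5(90°) = 1.5.
F_nw = 0.6 × 430 × 1.5 = 387 MPa.
φR_n = 0.75 × 387 × 2277 × 10⁻³ = 660.8 kN.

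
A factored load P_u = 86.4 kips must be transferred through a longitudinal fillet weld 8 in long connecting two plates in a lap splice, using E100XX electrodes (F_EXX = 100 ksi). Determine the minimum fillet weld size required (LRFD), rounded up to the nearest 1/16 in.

Total weld length L = 8 in.
Required throat t_e = P_u / (φ × 0.6 F_EXX × L) = 86.4 / (0.75 × 0.6 × 100 × 8) = 0.24 in.
Required leg w = t_e / 0.707 = 0.3395 in → use 3/8 in.

w = 3/8 in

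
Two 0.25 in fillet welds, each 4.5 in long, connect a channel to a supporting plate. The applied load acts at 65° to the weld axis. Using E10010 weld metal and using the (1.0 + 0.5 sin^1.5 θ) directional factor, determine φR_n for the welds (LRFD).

E100XX → F_EXX = 100 ksi.
t_e = 0.707 × 0.25 = 0.1767 in; A_we = 0.1767 × 9 = 1.591 in².
Directional factor: 1.0 + 0.5 sin^1.5(65°) = 1.431.
F_nw = 0.6 × 100 × 1.431 = 85.88 ksi.
φR_n = 0.75 × 85.88 × 1.591 = 102.5 kips.

φR_n ≈ 102 kips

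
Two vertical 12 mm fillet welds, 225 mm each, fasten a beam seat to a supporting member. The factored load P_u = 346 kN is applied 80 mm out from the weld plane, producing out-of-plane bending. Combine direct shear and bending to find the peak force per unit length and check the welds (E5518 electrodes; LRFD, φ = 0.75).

E55XX → F_EXX = 550 MPa.
L_w = 2 × 225 = 450 mm; section modulus (unit throat) S = 2 × L²/6 = 16880 mm².
Direct shear f_v = P/L_w = 346×10³/450 = 768.9 N/mm.
Moment M = P × e = 346×10³ × 80 = 27680000 N·mm; bending f_b = M/S = 1640 N/mm.
f_max = √(f_v² + f_b²) = √(768.9² + 1640²) = 1812 N/mm.
φr_n = 0.75 × 0.6 × 550 × (0.707 × 12) = 2100 N/mm → adequate.

f_max ≈ 1810 N/mm; adequate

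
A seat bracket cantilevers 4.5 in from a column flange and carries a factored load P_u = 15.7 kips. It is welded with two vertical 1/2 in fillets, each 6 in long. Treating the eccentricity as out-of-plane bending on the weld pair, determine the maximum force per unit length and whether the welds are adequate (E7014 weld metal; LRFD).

f_max ≈ 6.03 kip/in; adequate

E70XX → F_EXX = 70 ksi.
L_w = 2 × 6 = 12 in; section modulus (unit throat) S = 2 × L²/6 = 12 in².
Direct shear f_v = P/L_w = 15.7/12 = 1.308 kip/in.
Moment M = P × e = 15.7 × 4.5 = 70.65 kip·in; bending f_b = M/S = 5.887 kip/in.
f_max = √(f_v² + f_b²) = √(1.308² + 5.887²) = 6.031 kip/in.
φr_n = 0.75 × 0.6 × 70 × (0.707 × 0.5) = 11.14 kip/in → adequate.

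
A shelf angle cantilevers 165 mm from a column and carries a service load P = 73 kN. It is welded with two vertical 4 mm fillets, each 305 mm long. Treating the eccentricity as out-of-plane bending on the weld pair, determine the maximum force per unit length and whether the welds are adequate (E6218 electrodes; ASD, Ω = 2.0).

f_max ≈ 406 N/mm; adequate

E62XX → F_EXX = 620 MPa.
L_w = 2 × 305 = 610 mm; section modulus (unit throat) S = 2 × L²/6 = 31010 mm².
Direct shear f_v = P/L_w = 73×10³/610 = 119.7 N/mm.
Moment M = P × e = 73×10³ × 165 = 12045000 N·mm; bending f_b = M/S = 388.4 N/mm.
f_max = √(f_v² + f_b²) = √(119.7² + 388.4²) = 406.5 N/mm.
r_n/Ω = (1/2.0) × 0.6 × 620 × (0.707 × 4) = 526 N/mm → adequate.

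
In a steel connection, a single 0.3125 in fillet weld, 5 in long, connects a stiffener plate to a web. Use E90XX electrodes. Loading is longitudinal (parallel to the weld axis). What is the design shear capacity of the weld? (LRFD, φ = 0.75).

φR_n ≈ 44.7 kip

E90XX → F_EXX = 90 ksi.
Effective throat t_e = 0.707 × 0.3125 = 0.2209 in.
Total length L = 5 in; A_we = 0.2209 × 5 = 1.105 in².
F_nw = 0.6 F_EXX = 0.6 × 90 = 54 ksi.
φR_n = 0.75 × 54 × 1.105 = 44.74 kip.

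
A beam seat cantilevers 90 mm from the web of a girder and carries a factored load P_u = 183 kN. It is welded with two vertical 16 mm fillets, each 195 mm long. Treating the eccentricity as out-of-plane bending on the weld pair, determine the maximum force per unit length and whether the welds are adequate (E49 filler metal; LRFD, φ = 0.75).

f_max ≈ 1380 N/mm; adequate

E49XX → F_EXX = 490 MPa.
L_w = 2 × 195 = 390 mm; section modulus (unit throat) S = 2 × L²/6 = 12680 mm².
Direct shear f_v = P/L_w = 183×10³/390 = 469.2 N/mm.
Moment M = P × e = 183×10³ × 90 = 16470000 N·mm; bending f_b = M/S = 1299 N/mm.
f_max = √(f_v² + f_b²) = √(469.2² + 1299²) = 1382 N/mm.
φr_n = 0.75 × 0.6 × 490 × (0.707 × 16) = 2494 N/mm → adequate.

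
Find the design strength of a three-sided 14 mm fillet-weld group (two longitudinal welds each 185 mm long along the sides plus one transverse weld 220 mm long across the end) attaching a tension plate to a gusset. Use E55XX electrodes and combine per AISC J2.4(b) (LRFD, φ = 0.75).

φR_n ≈ 1580 kN

E55XX → F_EXX = 550 MPa.
t_e = 0.707 × 14 = 9.898 mm.
R_nwl = 0.6 × 550 × 9.898 × 370 × 10⁻³ = 1209 kN (longitudinal, 2 welds).
R_nwt = 0.6 × 550 × 9.898 × 220 × 10⁻³ = 718.6 kN (transverse, base value).
(i) R_nwl + R_nwt = 1927 kN; (ii) 0.85 R_nwl + 1.5 R_nwt = 2105 kN.
R_n = max = 2105 kN [governs: (ii)]; φR_n = 1579 kN.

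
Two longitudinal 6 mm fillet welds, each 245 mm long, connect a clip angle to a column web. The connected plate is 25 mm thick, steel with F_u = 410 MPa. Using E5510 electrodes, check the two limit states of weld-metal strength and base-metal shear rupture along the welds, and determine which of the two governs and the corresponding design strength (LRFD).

E55XX → F_EXX = 550 MPa.
t_e = 0.707 × 6 = 4.242 mm; L = 490 mm.
Weld metal: φR_n = 0.75 × 0.6 × 550 × 4.242 × 490 × 10⁻³ = 514.4 kN.
Base metal (shear rupture): φR_n = 0.75 × 0.6 × 410 × 25 × 490 × 10⁻³ = 2260 kN.
Governing: weld metal.

φR_n ≈ 514 kN (weld metal governs)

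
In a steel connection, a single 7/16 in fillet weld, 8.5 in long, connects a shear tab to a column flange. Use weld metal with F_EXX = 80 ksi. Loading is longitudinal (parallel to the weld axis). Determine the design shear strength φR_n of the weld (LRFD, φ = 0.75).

Effective throat t_e = 0.707 × 0.4375 = 0.3093 in.
Total length L = 8.5 in; A_we = 0.3093 × 8.5 = 2.629 in².
F_nw = 0.6 F_EXX = 0.6 × 80 = 48 ksi.
φR_n = 0.75 × 48 × 2.629 = 94.65 kip.

φR_n ≈ 94.6 kip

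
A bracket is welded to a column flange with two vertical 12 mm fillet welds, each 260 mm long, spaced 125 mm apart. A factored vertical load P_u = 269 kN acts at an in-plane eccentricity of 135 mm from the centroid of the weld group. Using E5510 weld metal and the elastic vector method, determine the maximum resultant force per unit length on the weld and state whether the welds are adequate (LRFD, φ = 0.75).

E55XX → F_EXX = 550 MPa.
Total weld length L_w = 520 mm. Treat welds as unit-width lines.
Polar moment about centroid: J = 2[d³/12 + d(b/2)²] = 2[260³/12 + 260×62.5²] = 4961000 mm³.
Direct shear f_v = P/L_w = 269×10³ / 520 = 517.3 N/mm (vertical).
Torsion M = P·e = 269×10³ × 135 = 36315000 N·mm.
Critical point at (x, y) = (62.5, 130) from centroid. f_tx = M·y/J = 951.7 N/mm; f_ty = M·x/J = 457.5 N/mm.
Resultant f_max = √[f_tx² + (f_v + f_ty)²] = √[951.7² + (517.3 + 457.5)²] = 1362 N/mm.
Capacity per unit length: φr_n = 0.75 × 0.6 × 550 × (0.707 × 12) = 2100 N/mm.
1362 ≤ 2100 → adequate.

f_max ≈ 1360 N/mm; adequate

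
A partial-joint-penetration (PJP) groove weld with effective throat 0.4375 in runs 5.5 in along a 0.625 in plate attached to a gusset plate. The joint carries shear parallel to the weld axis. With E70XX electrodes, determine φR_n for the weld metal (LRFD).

φR_n ≈ 75.8 kip

E70XX → F_EXX = 70 ksi.
Effective throat (given) t_e = 0.4375 in.
A_we = 0.4375 × 5.5 = 2.406 in².
F_nw = 0.6 F_EXX = 42 ksi.
φR_n = 0.75 × 42 × 2.406 = 75.8 kip.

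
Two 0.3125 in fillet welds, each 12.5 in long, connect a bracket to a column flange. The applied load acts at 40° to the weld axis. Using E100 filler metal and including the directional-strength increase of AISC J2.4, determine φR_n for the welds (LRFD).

E100XX → F_EXX = 100 ksi.
t_e = 0.707 × 0.3125 = 0.2209 in; A_we = 0.2209 × 25 = 5.523 in².
Directional factor: 1.0 + 0.5 sin^1.5(40°) = 1.258.
F_nw = 0.6 × 100 × 1.258 = 75.46 ksi.
φR_n = 0.75 × 75.46 × 5.523 = 312.6 kip.

φR_n ≈ 313 kip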